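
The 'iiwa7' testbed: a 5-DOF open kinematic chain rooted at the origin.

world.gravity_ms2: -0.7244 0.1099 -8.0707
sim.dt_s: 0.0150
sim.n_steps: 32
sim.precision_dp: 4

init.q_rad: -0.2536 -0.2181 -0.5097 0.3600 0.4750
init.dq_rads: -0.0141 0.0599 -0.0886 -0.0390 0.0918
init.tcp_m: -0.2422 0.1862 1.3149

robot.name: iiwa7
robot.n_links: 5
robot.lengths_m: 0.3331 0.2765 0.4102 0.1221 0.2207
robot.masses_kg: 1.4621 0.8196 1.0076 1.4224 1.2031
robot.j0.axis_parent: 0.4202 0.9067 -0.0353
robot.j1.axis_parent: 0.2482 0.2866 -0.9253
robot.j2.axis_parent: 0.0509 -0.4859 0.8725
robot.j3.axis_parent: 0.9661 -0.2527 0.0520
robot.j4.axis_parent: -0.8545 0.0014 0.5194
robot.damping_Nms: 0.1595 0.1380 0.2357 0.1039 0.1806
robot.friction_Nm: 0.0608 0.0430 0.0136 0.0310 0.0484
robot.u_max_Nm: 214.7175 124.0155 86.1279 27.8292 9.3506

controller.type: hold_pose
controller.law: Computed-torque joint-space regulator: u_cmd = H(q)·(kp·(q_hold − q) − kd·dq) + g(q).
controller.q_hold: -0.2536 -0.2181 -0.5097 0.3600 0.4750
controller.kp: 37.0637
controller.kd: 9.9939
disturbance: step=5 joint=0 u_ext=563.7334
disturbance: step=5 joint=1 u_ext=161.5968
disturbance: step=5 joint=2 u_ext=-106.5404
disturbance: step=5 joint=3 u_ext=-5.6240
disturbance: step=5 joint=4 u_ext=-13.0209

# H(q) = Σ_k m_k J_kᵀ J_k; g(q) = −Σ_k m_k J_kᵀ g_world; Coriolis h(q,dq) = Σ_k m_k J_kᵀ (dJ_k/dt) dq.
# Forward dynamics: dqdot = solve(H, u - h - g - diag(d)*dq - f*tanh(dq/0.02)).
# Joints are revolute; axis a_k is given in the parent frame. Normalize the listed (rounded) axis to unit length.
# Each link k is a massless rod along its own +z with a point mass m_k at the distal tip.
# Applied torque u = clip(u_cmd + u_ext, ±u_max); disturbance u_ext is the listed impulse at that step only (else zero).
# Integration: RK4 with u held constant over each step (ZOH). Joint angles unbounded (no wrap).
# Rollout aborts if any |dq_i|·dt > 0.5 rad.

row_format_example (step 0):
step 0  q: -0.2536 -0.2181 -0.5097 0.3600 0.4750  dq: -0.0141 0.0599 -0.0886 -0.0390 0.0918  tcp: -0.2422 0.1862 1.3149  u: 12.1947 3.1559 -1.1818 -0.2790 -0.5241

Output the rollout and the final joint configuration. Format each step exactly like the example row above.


step 1  q: -0.2537 -0.2175 -0.5108 0.3593 0.4757  dq: -0.0034 0.0268 -0.0587 -0.0506 0.0188  tcp: -0.2417 0.1864 1.3149  u: 12.2793 3.1856 -1.2104 -0.2953 -0.5140
step 2  q: -0.2537 -0.2172 -0.5115 0.3586 0.4758  dq: 0.0023 0.0040 -0.0512 -0.0279 0.0192  tcp: -0.2412 0.1865 1.3150  u: 12.3625 3.2109 -1.2363 -0.3105 -0.5100
step 3  q: -0.2537 -0.2172 -0.5121 0.3581 0.4759  dq: 0.0041 -0.0028 -0.0405 -0.0178 0.0172  tcp: -0.2408 0.1866 1.3150  u: 12.4420 3.2309 -1.2599 -0.3238 -0.5067
step 4  q: -0.2536 -0.2172 -0.5126 0.3577 0.4759  dq: 0.0043 -0.0042 -0.0309 -0.0123 0.0148  tcp: -0.2406 0.1867 1.3150  u: 12.5166 3.2485 -1.2810 -0.3350 -0.5039
step 5  q: -0.2536 -0.2172 -0.5129 0.3573 0.4758  dq: 0.0041 -0.0042 -0.0229 -0.0082 0.0128  tcp: -0.2403 0.1868 1.3151  u: 214.7175 124.0155 -86.1279 -5.9688 -9.3506
step 6  q: -0.3069 -0.1161 -0.6574 0.3419 0.4960  dq: -6.1441 9.7415 -19.0424 -2.6949 2.1131  tcp: -0.2200 0.1813 1.3139  u: -19.5448 -17.1804 13.1846 1.7315 0.3599
step 7  q: -0.3777 -0.0289 -0.8985 0.2688 0.5190  dq: -3.6642 3.7576 -12.4696 -6.7746 1.1397  tcp: -0.1812 0.1652 1.3061  u: -17.5157 -19.3651 15.3874 4.9654 -1.1573
step 8  q: -0.4220 0.0174 -1.0364 0.1548 0.5313  dq: -2.4004 2.8245 -6.2757 -8.2596 0.4300  tcp: -0.1464 0.1497 1.2937  u: -14.7851 -20.8593 16.7034 6.4720 -1.7879
step 9  q: -0.4518 0.0569 -1.1015 0.0319 0.5333  dq: -1.6395 2.4598 -2.8339 -7.9499 -0.0961  tcp: -0.1176 0.1360 1.2789  u: -11.9784 -21.3869 17.3872 7.1649 -2.0253
step 10  q: -0.4721 0.0895 -1.1317 -0.0771 0.5323  dq: -1.1106 1.8486 -1.4443 -6.5263 -0.0018  tcp: -0.0947 0.1252 1.2636  u: -9.1555 -20.9323 17.3592 7.4215 -2.1165
step 11  q: -0.4857 0.1125 -1.1481 -0.1636 0.5332  dq: -0.7270 1.2176 -0.8407 -5.0297 0.1144  tcp: -0.0770 0.1178 1.2493  u: -6.4379 -19.6884 16.6858 7.4040 -2.1225
step 12  q: -0.4944 0.1266 -1.1581 -0.2287 0.5360  dq: -0.4380 0.6696 -0.5136 -3.6909 0.2306  tcp: -0.0635 0.1137 1.2372  u: -3.9641 -17.9019 15.5364 7.2049 -2.0934
step 13  q: -0.4992 0.1333 -1.1638 -0.2755 0.5401  dq: -0.2134 0.2392 -0.2458 -2.5936 0.2754  tcp: -0.0533 0.1128 1.2277  u: -1.8124 -15.7862 14.0821 6.8897 -2.0482
step 14  q: -0.5010 0.1343 -1.1656 -0.3075 0.5443  dq: -0.0333 -0.0877 0.0188 -1.7153 0.2515  tcp: -0.0458 0.1147 1.2208  u: -0.0033 -13.5075 12.4642 6.5080 -1.9979
step 15  q: -0.5004 0.1311 -1.1635 -0.3277 0.5478  dq: 0.1142 -0.3400 0.2725 -1.0029 0.1958  tcp: -0.0405 0.1191 1.2166  u: 1.4999 -11.1930 10.7928 6.0964 -1.9494
step 16  q: -0.4977 0.1244 -1.1578 -0.3382 0.5504  dq: 0.2385 -0.5527 0.4900 -0.4049 0.1316  tcp: -0.0370 0.1257 1.2146  u: 2.7324 -8.9152 9.1384 5.6804 -1.9048
step 17  q: -0.4934 0.1147 -1.1491 -0.3405 0.5519  dq: 0.3444 -0.7265 0.6908 0.0781 0.0412  tcp: -0.0350 0.1340 1.2147  u: 3.7489 -6.7317 7.5522 5.2790 -1.8655
step 18  q: -0.4875 0.1028 -1.1373 -0.3365 0.5518  dq: 0.4358 -0.8863 0.8382 0.5143 0.0179  tcp: -0.0345 0.1437 1.2164  u: 4.6075 -4.6802 6.0702 4.9119 -1.8405
step 19  q: -0.4804 0.0887 -1.1234 -0.3266 0.5511  dq: 0.5144 -1.0214 0.9690 0.8630 -0.0292  tcp: -0.0352 0.1545 1.2194  u: 5.3681 -2.7856 4.7116 4.5757 -1.8198
step 20  q: -0.4722 0.0725 -1.1081 -0.3113 0.5507  dq: 0.5824 -1.1454 1.0621 1.1740 -0.0316  tcp: -0.0372 0.1661 1.2233  u: 6.0808 -1.0621 3.4865 4.2728 -1.8078
step 21  q: -0.4631 0.0546 -1.0915 -0.2920 0.5500  dq: 0.6397 -1.2483 1.1455 1.4098 -0.0576  tcp: -0.0402 0.1781 1.2280  u: 6.7805 0.4839 2.4009 4.0050 -1.7997
step 22  q: -0.4531 0.0353 -1.0737 -0.2697 0.5487  dq: 0.6870 -1.3342 1.2151 1.5843 -0.0953  tcp: -0.0442 0.1903 1.2331  u: 7.4938 1.8507 1.4547 3.7711 -1.7950
step 23  q: -0.4425 0.0149 -1.0550 -0.2451 0.5469  dq: 0.7245 -1.4060 1.2683 1.7091 -0.1345  tcp: -0.0492 0.2024 1.2384  u: 8.2370 3.0404 0.6435 3.5679 -1.7930
step 24  q: -0.4315 -0.0066 -1.0356 -0.2189 0.5445  dq: 0.7525 -1.4643 1.3052 1.7925 -0.1691  tcp: -0.0550 0.2141 1.2438  u: 9.0167 4.0581 -0.0404 3.3906 -1.7923
step 25  q: -0.4201 -0.0288 -1.0158 -0.1918 0.5416  dq: 0.7713 -1.5087 1.3272 1.8404 -0.1963  tcp: -0.0616 0.2252 1.2491  u: 9.8307 4.9116 -0.6066 3.2338 -1.7912
step 26  q: -0.4084 -0.0516 -0.9957 -0.1642 0.5384  dq: 0.7809 -1.5386 1.3359 1.8583 -0.2150  tcp: -0.0687 0.2357 1.2542  u: 10.6698 5.6105 -1.0666 3.0916 -1.7882
step 27  q: -0.3967 -0.0747 -0.9755 -0.1365 0.5350  dq: 0.7817 -1.5531 1.3326 1.8510 -0.2249  tcp: -0.0764 0.2452 1.2589  u: 11.5194 6.1664 -1.4323 2.9585 -1.7814
step 28  q: -0.3850 -0.0979 -0.9555 -0.1091 0.5315  dq: 0.7740 -1.5518 1.3186 1.8232 -0.2263  tcp: -0.0844 0.2538 1.2634  u: 12.3617 6.5919 -1.7162 2.8294 -1.7694
step 29  q: -0.3735 -0.1210 -0.9358 -0.0822 0.5280  dq: 0.7583 -1.5339 1.2955 1.7793 -0.2202  tcp: -0.0927 0.2613 1.2674  u: 13.1774 6.9007 -1.9308 2.7001 -1.7511
step 30  q: -0.3623 -0.1437 -0.9164 -0.0561 0.5247  dq: 0.7350 -1.4994 1.2645 1.7235 -0.2076  tcp: -0.1012 0.2678 1.2711  u: 13.9474 7.1067 -2.0876 2.5673 -1.7257
step 31  q: -0.3515 -0.1658 -0.8976 -0.0308 0.5216  dq: 0.7051 -1.4484 1.2273 1.6597 -0.1898  tcp: -0.1097 0.2732 1.2744  u: 14.6547 7.2239 -2.1975 2.4290 -1.6927
step 32  q: -0.3412 -0.1870 -0.8794 -0.0065 0.5188  dq: 0.6693 -1.3815 1.1853 1.5909 -0.1681  tcp: -0.1181 0.2775 1.2774
final q (rad): -0.3412 -0.1870 -0.8794 -0.0065 0.5188


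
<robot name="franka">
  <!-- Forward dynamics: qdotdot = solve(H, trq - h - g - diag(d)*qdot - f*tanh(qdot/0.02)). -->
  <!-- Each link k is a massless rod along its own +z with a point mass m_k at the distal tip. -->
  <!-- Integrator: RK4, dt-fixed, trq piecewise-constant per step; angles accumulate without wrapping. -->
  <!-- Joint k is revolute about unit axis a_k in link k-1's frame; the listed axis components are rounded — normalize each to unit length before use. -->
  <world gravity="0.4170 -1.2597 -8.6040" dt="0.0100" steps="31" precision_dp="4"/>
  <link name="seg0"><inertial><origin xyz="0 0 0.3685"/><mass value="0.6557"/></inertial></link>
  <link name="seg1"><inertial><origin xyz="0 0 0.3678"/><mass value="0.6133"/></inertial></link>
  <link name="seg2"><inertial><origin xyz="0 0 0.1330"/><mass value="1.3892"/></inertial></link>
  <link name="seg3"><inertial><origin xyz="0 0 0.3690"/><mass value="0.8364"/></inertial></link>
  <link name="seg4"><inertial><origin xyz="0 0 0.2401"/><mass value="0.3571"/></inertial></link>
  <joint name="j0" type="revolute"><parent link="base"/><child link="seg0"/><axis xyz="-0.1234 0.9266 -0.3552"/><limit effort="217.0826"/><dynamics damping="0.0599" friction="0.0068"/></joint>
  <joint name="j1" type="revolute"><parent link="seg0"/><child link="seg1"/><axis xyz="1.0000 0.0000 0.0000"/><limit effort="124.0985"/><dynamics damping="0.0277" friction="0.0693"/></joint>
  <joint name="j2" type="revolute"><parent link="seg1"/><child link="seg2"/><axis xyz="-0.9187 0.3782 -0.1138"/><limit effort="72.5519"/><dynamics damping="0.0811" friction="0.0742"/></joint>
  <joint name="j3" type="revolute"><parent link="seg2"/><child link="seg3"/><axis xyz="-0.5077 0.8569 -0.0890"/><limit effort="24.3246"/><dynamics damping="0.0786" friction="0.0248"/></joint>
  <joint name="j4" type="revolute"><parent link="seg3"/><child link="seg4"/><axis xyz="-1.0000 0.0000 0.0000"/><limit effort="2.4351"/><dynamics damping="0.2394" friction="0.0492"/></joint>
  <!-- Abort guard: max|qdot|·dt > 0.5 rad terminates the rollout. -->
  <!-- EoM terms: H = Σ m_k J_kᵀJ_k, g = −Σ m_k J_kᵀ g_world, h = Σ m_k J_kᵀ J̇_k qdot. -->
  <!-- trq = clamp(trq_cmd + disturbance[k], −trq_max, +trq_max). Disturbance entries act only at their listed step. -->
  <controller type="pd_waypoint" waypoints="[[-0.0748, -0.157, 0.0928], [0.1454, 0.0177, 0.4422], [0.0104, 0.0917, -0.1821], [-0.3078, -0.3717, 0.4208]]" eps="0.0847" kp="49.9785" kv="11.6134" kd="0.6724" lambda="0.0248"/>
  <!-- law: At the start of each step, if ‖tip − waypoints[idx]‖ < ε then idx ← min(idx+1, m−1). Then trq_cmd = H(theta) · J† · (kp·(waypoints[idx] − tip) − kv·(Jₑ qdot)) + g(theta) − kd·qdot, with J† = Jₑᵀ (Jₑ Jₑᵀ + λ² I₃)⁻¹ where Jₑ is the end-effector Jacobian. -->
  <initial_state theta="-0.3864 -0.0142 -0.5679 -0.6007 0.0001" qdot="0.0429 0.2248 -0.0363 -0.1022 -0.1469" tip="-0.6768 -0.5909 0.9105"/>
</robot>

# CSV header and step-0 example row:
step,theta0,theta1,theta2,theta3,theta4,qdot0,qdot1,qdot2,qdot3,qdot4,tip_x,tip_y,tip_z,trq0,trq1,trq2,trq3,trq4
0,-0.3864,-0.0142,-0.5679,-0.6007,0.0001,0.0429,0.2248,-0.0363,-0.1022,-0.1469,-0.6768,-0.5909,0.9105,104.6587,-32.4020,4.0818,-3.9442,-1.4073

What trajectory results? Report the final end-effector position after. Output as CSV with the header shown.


step,theta0,theta1,theta2,theta3,theta4,qdot0,qdot1,qdot2,qdot3,qdot4,tip_x,tip_y,tip_z,trq0,trq1,trq2,trq3,trq4
1,-0.3829,-0.0147,-0.5720,-0.6069,-0.0015,0.6638,-0.3257,-0.7810,-1.1440,-0.1717,-0.6744,-0.5916,0.9069,92.4337,-28.3726,4.4861,-2.4453,-1.1893
2,-0.3736,-0.0202,-0.5828,-0.6227,-0.0036,1.1918,-0.7720,-1.3747,-2.0055,-0.2619,-0.6693,-0.5898,0.8999,80.0411,-24.3261,4.4999,-1.3895,-0.9568
3,-0.3595,-0.0297,-0.5989,-0.6462,-0.0067,1.6276,-1.1246,-1.8429,-2.6858,-0.3638,-0.6618,-0.5859,0.8901,67.9340,-20.3624,4.2688,-0.6510,-0.7436
4,-0.3414,-0.0423,-0.6192,-0.6757,-0.0108,1.9765,-1.3928,-2.2005,-3.2019,-0.4603,-0.6521,-0.5801,0.8779,56.4933,-16.6093,3.9221,-0.1140,-0.5553
5,-0.3203,-0.0572,-0.6425,-0.7096,-0.0158,2.2472,-1.5874,-2.4634,-3.5755,-0.5429,-0.6406,-0.5724,0.8640,45.9799,-13.1616,3.5562,0.3093,-0.3913
6,-0.2968,-0.0738,-0.6681,-0.7467,-0.0215,2.4501,-1.7192,-2.6478,-3.8302,-0.6084,-0.6274,-0.5631,0.8486,36.5350,-10.0742,3.2342,0.6798,-0.2490
7,-0.2716,-0.0914,-0.6952,-0.7858,-0.0278,2.5957,-1.7986,-2.7687,-3.9883,-0.6568,-0.6128,-0.5523,0.8321,28.2023,-7.3671,2.9916,1.0357,-0.1250
8,-0.2451,-0.1095,-0.7232,-0.8261,-0.0345,2.6938,-1.8348,-2.8392,-4.0695,-0.6898,-0.5971,-0.5404,0.8147,20.9564,-5.0348,2.8435,1.3977,-0.0156
9,-0.2179,-0.1279,-0.7518,-0.8669,-0.0415,2.7534,-1.8356,-2.8708,-4.0906,-0.7102,-0.5806,-0.5274,0.7967,14.7284,-3.0554,2.7911,1.7742,0.0820
10,-0.1902,-0.1461,-0.7805,-0.9077,-0.0487,2.7819,-1.8074,-2.8732,-4.0650,-0.7207,-0.5634,-0.5137,0.7783,9.4261,-1.3976,2.8276,2.1659,0.1704
11,-0.1624,-0.1639,-0.8091,-0.9480,-0.0559,2.7859,-1.7556,-2.8543,-4.0031,-0.7241,-0.5458,-0.4993,0.7595,4.9483,-0.0264,2.9414,2.5685,0.2513
12,-0.1346,-0.1811,-0.8374,-0.9876,-0.0632,2.7705,-1.6842,-2.8205,-3.9131,-0.7226,-0.5280,-0.4845,0.7406,1.1932,1.0937,3.1194,2.9756,0.3262
13,-0.1071,-0.1975,-0.8654,-1.0262,-0.0704,2.7401,-1.5966,-2.7769,-3.8012,-0.7184,-0.5100,-0.4695,0.7216,-1.9360,1.9965,3.3481,3.3802,0.3959
14,-0.0799,-0.2129,-0.8929,-1.0636,-0.0776,2.6980,-1.4955,-2.7273,-3.6723,-0.7132,-0.4921,-0.4543,0.7025,-4.5286,2.7130,3.6149,3.7754,0.4610
15,-0.0532,-0.2273,-0.9199,-1.0996,-0.0847,2.6470,-1.3831,-2.6745,-3.5299,-0.7081,-0.4743,-0.4391,0.6835,-6.6657,3.2703,3.9085,4.1552,0.5221
16,-0.0270,-0.2405,-0.9463,-1.1341,-0.0917,2.5894,-1.2611,-2.6207,-3.3771,-0.7042,-0.4569,-0.4240,0.6646,-8.4197,3.6919,4.2191,4.5144,0.5792
17,-0.0014,-0.2525,-0.9722,-1.1671,-0.0988,2.5268,-1.1308,-2.5671,-3.2163,-0.7021,-0.4397,-0.4091,0.6459,-9.8558,3.9974,4.5384,4.8493,0.6326
18,0.0235,-0.2631,-0.9976,-1.1985,-0.1058,2.4606,-0.9938,-2.5143,-3.0493,-0.7025,-0.4230,-0.3943,0.6273,-11.0320,4.2023,4.8596,5.1568,0.6822
19,0.0478,-0.2723,-1.0225,-1.2281,-0.1129,2.3917,-0.8510,-2.4627,-2.8780,-0.7054,-0.4067,-0.3798,0.6090,-12.0004,4.3190,5.1771,5.4348,0.7280
20,0.0713,-0.2801,-1.0468,-1.2560,-0.1200,2.3209,-0.7037,-2.4121,-2.7039,-0.7109,-0.3910,-0.3657,0.5910,-12.8074,4.3565,5.4865,5.6821,0.7698
21,0.0942,-0.2864,-1.0706,-1.2822,-0.1271,2.2485,-0.5530,-2.3622,-2.5284,-0.7188,-0.3759,-0.3518,0.5733,-13.4944,4.3212,5.7842,5.8977,0.8075
22,0.1163,-0.2911,-1.0940,-1.3066,-0.1344,2.1748,-0.4004,-2.3125,-2.3527,-0.7289,-0.3613,-0.3382,0.5559,-14.0971,4.2176,6.0672,6.0813,0.8408
23,0.1377,-0.2944,-1.1168,-1.3293,-0.1417,2.0998,-0.2473,-2.2624,-2.1781,-0.7407,-0.3474,-0.3250,0.5389,-14.6452,4.0492,6.3332,6.2326,0.8696
24,0.1583,-0.2961,-1.1392,-1.3503,-0.1492,2.0233,-0.0952,-2.2113,-2.0058,-0.7537,-0.3341,-0.3121,0.5223,-15.1618,3.8191,6.5800,6.3518,0.8937
25,0.1781,-0.2963,-1.1610,-1.3695,-0.1568,1.9449,0.0528,-2.1610,-1.8352,-0.7667,-0.3215,-0.2995,0.5061,-15.6631,3.5316,6.8066,6.4371,0.9123
26,0.1971,-0.2951,-1.1824,-1.3870,-0.1646,1.8642,0.1925,-2.1145,-1.6646,-0.7786,-0.3095,-0.2873,0.4905,-16.1584,3.1928,7.0129,6.4860,0.9253
27,0.2154,-0.2925,-1.2032,-1.4028,-0.1724,1.7808,0.3267,-2.0617,-1.5031,-0.7915,-0.2982,-0.2754,0.4753,-16.6493,2.8091,7.1933,6.5085,0.9343
28,0.2327,-0.2886,-1.2235,-1.4171,-0.1804,1.6944,0.4533,-2.0046,-1.3496,-0.8031,-0.2875,-0.2638,0.4607,-17.1259,2.3883,7.3469,6.5033,0.9379
29,0.2492,-0.2834,-1.2433,-1.4299,-0.1885,1.6046,0.5707,-1.9440,-1.2042,-0.8125,-0.2774,-0.2525,0.4467,-17.5768,1.9390,7.4732,6.4709,0.9361
30,0.2648,-0.2772,-1.2624,-1.4413,-0.1967,1.5114,0.6774,-1.8806,-1.0670,-0.8194,-0.2680,-0.2416,0.4332,-17.9882,1.4706,7.5718,6.4123,0.9291
31,0.2794,-0.2699,-1.2808,-1.4513,-0.2049,1.4147,0.7723,-1.8150,-0.9381,-0.8236,-0.2592,-0.2310,0.4203,,,,,
# final tip position (m): -0.2592 -0.2310 0.4203


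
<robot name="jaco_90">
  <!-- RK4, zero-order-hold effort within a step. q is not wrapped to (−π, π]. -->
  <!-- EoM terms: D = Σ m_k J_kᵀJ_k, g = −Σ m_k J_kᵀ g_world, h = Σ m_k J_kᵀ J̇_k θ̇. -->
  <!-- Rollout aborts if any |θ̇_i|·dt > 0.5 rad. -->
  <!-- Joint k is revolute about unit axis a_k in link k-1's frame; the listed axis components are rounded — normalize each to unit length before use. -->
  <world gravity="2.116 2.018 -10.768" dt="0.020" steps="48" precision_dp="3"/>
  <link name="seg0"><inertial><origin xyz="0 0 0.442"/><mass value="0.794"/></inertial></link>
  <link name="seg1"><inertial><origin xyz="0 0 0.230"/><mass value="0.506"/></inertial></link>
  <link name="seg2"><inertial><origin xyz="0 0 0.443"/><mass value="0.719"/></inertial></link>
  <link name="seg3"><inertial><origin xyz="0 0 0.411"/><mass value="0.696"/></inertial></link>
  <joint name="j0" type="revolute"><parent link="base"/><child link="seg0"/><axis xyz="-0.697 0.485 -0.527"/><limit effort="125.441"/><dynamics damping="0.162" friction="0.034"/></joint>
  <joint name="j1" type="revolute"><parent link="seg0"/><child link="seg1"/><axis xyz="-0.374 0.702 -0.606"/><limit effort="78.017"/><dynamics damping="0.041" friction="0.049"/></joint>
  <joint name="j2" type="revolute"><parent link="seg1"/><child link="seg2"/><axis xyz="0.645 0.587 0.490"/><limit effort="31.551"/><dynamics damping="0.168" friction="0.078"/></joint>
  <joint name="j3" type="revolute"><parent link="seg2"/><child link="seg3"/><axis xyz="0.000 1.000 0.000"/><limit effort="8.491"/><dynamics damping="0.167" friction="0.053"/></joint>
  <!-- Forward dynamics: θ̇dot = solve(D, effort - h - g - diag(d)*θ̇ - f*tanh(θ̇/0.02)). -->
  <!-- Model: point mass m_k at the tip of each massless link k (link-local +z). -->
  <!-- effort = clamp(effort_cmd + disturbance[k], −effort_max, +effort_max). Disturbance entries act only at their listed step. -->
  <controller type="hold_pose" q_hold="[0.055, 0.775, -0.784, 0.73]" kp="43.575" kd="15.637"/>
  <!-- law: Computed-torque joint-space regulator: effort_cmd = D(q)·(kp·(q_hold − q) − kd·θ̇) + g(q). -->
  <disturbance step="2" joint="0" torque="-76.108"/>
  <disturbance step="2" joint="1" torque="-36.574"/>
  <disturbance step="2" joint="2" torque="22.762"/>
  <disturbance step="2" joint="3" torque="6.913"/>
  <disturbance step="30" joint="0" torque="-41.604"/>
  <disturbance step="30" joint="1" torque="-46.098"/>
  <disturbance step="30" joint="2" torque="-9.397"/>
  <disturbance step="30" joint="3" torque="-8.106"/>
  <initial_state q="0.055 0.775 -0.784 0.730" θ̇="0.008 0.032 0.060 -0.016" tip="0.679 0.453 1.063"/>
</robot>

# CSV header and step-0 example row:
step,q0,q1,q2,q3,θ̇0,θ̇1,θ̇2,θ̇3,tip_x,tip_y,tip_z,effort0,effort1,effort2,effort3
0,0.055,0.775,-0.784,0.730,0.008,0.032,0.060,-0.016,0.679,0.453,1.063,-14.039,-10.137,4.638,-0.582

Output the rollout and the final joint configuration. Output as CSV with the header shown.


step,q0,q1,q2,q3,θ̇0,θ̇1,θ̇2,θ̇3,tip_x,tip_y,tip_z,effort0,effort1,effort2,effort3
1,0.055,0.775,-0.783,0.730,0.005,0.018,0.030,0.007,0.679,0.453,1.063,-13.931,-9.982,4.727,-0.541
2,0.055,0.776,-0.783,0.730,0.002,0.012,0.014,0.007,0.680,0.452,1.063,-89.961,-46.444,27.550,6.411
3,0.045,0.776,-0.782,0.743,-0.981,0.007,0.047,1.230,0.674,0.444,1.068,10.794,2.040,-2.530,-2.676
4,0.029,0.776,-0.781,0.762,-0.657,-0.001,0.071,0.738,0.665,0.429,1.076,4.528,-0.915,-0.601,-2.045
5,0.018,0.776,-0.780,0.774,-0.428,0.001,0.065,0.421,0.658,0.420,1.082,-0.151,-3.183,0.814,-1.606
6,0.011,0.776,-0.778,0.780,-0.263,0.005,0.048,0.216,0.654,0.414,1.086,-3.642,-4.898,1.859,-1.297
7,0.007,0.776,-0.778,0.783,-0.145,0.007,0.030,0.083,0.652,0.411,1.088,-6.245,-6.183,2.635,-1.076
8,0.005,0.776,-0.777,0.784,-0.059,0.005,0.014,0.002,0.650,0.409,1.089,-8.185,-7.142,3.210,-0.919
9,0.005,0.776,-0.777,0.784,0.006,-0.003,-0.002,-0.027,0.650,0.409,1.090,-9.626,-7.856,3.627,-0.824
10,0.005,0.776,-0.777,0.783,0.049,-0.008,-0.012,-0.046,0.650,0.410,1.089,-10.682,-8.388,3.924,-0.760
11,0.006,0.776,-0.777,0.782,0.078,-0.010,-0.017,-0.061,0.651,0.411,1.089,-11.466,-8.781,4.139,-0.711
12,0.008,0.776,-0.778,0.781,0.097,-0.011,-0.019,-0.070,0.652,0.412,1.088,-12.048,-9.069,4.298,-0.674
13,0.010,0.776,-0.778,0.779,0.109,-0.012,-0.020,-0.076,0.653,0.414,1.087,-12.480,-9.279,4.417,-0.645
14,0.013,0.775,-0.779,0.778,0.115,-0.012,-0.020,-0.079,0.654,0.416,1.086,-12.800,-9.431,4.506,-0.621
15,0.015,0.775,-0.779,0.776,0.117,-0.012,-0.020,-0.079,0.656,0.418,1.085,-13.037,-9.539,4.573,-0.603
16,0.017,0.775,-0.779,0.774,0.117,-0.012,-0.020,-0.078,0.657,0.419,1.083,-13.212,-9.616,4.624,-0.588
17,0.019,0.775,-0.780,0.773,0.114,-0.012,-0.019,-0.076,0.658,0.421,1.082,-13.341,-9.669,4.662,-0.576
18,0.022,0.774,-0.780,0.771,0.111,-0.011,-0.019,-0.073,0.659,0.423,1.081,-13.435,-9.704,4.692,-0.566
19,0.024,0.774,-0.781,0.770,0.106,-0.011,-0.018,-0.070,0.661,0.424,1.080,-13.504,-9.727,4.714,-0.557
20,0.026,0.774,-0.781,0.769,0.101,-0.010,-0.017,-0.066,0.662,0.426,1.079,-13.553,-9.741,4.732,-0.550
21,0.028,0.774,-0.781,0.767,0.096,-0.010,-0.017,-0.062,0.663,0.427,1.078,-13.589,-9.747,4.745,-0.544
22,0.030,0.774,-0.782,0.766,0.091,-0.009,-0.016,-0.058,0.664,0.429,1.077,-13.614,-9.749,4.756,-0.538
23,0.032,0.773,-0.782,0.765,0.085,-0.009,-0.015,-0.055,0.665,0.430,1.076,-13.631,-9.748,4.764,-0.534
24,0.033,0.773,-0.782,0.764,0.080,-0.008,-0.015,-0.051,0.666,0.431,1.075,-13.643,-9.744,4.771,-0.529
25,0.035,0.773,-0.782,0.763,0.075,-0.008,-0.014,-0.048,0.667,0.433,1.074,-13.650,-9.738,4.777,-0.525
26,0.036,0.773,-0.783,0.762,0.071,-0.007,-0.014,-0.044,0.668,0.434,1.073,-13.654,-9.732,4.782,-0.521
27,0.038,0.773,-0.783,0.761,0.066,-0.007,-0.013,-0.041,0.668,0.435,1.073,-13.657,-9.724,4.786,-0.518
28,0.039,0.773,-0.783,0.760,0.062,-0.007,-0.013,-0.039,0.669,0.436,1.072,-13.657,-9.717,4.790,-0.514
29,0.040,0.772,-0.784,0.760,0.057,-0.006,-0.012,-0.036,0.670,0.436,1.071,-13.657,-9.709,4.793,-0.511
30,0.041,0.772,-0.784,0.759,0.054,-0.006,-0.012,-0.034,0.670,0.437,1.071,-55.259,-55.799,-4.601,-8.491
31,0.042,0.760,-0.795,0.772,0.054,-1.233,-1.055,1.261,0.663,0.440,1.074,-0.262,5.159,7.767,2.126
32,0.043,0.740,-0.812,0.791,0.051,-0.810,-0.645,0.662,0.649,0.445,1.079,-3.801,1.273,6.890,1.518
33,0.044,0.726,-0.822,0.800,0.042,-0.504,-0.375,0.296,0.640,0.449,1.083,-6.441,-1.624,6.279,1.044
34,0.045,0.719,-0.827,0.804,0.033,-0.286,-0.197,0.073,0.635,0.452,1.085,-8.411,-3.782,5.851,0.676
35,0.046,0.714,-0.830,0.804,0.028,-0.138,-0.083,-0.045,0.632,0.454,1.086,-9.879,-5.387,5.548,0.381
36,0.046,0.712,-0.831,0.803,0.028,-0.043,-0.015,-0.085,0.630,0.456,1.087,-10.970,-6.579,5.333,0.137
37,0.047,0.712,-0.831,0.801,0.027,0.020,0.019,-0.093,0.630,0.456,1.087,-11.778,-7.452,5.204,-0.045
38,0.047,0.713,-0.831,0.799,0.029,0.057,0.035,-0.080,0.631,0.457,1.087,-12.374,-8.076,5.128,-0.179
39,0.048,0.714,-0.830,0.798,0.030,0.081,0.045,-0.070,0.633,0.457,1.086,-12.812,-8.534,5.075,-0.277
40,0.048,0.716,-0.829,0.796,0.029,0.097,0.051,-0.062,0.634,0.457,1.085,-13.131,-8.870,5.037,-0.347
41,0.049,0.718,-0.828,0.795,0.029,0.106,0.054,-0.055,0.636,0.457,1.083,-13.362,-9.114,5.008,-0.398
42,0.050,0.720,-0.827,0.794,0.028,0.111,0.056,-0.051,0.638,0.457,1.082,-13.528,-9.291,4.987,-0.434
43,0.050,0.723,-0.825,0.793,0.027,0.113,0.056,-0.047,0.640,0.457,1.081,-13.644,-9.417,4.972,-0.459
44,0.051,0.725,-0.824,0.792,0.025,0.112,0.055,-0.044,0.642,0.456,1.080,-13.725,-9.506,4.960,-0.477
45,0.051,0.727,-0.823,0.791,0.024,0.109,0.054,-0.041,0.644,0.456,1.078,-13.780,-9.568,4.952,-0.488
46,0.052,0.729,-0.822,0.791,0.022,0.106,0.052,-0.039,0.646,0.456,1.077,-13.815,-9.609,4.946,-0.496
47,0.052,0.731,-0.821,0.790,0.021,0.101,0.050,-0.037,0.648,0.455,1.076,-13.836,-9.636,4.941,-0.500
48,0.052,0.733,-0.820,0.789,0.020,0.097,0.048,-0.035,0.650,0.455,1.075,,,,
# final q (rad): 0.052 0.733 -0.820 0.789


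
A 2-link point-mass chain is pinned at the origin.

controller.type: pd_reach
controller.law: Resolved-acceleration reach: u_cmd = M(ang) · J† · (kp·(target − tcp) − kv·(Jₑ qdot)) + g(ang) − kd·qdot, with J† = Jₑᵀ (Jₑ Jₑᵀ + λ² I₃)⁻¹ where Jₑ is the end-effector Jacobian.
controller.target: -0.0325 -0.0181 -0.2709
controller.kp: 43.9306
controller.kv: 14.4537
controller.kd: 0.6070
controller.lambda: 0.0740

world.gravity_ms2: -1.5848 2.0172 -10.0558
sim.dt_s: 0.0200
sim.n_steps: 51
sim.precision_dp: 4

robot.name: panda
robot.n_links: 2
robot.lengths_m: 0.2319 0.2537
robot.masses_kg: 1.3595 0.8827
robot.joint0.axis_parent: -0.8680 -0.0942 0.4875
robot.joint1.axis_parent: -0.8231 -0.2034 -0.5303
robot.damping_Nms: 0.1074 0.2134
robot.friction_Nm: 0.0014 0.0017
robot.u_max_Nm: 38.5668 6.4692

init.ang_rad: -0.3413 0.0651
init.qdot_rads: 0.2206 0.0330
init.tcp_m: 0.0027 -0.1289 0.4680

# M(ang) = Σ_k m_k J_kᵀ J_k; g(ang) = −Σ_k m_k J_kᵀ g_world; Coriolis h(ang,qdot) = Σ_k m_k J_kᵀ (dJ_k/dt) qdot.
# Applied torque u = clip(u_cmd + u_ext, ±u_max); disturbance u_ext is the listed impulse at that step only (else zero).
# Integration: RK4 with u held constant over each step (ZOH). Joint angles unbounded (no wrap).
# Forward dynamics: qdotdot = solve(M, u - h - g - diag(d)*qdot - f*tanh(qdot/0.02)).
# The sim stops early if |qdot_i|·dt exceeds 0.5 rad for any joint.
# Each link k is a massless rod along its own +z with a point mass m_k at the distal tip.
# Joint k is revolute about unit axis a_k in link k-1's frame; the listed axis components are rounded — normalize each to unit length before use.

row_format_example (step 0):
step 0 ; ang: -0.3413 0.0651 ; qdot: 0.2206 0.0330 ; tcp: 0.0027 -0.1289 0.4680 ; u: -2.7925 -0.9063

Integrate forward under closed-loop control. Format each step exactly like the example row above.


step 1 ; ang: -0.3418 0.0704 ; qdot: -0.2556 0.4592 ; tcp: 0.0026 -0.1280 0.4682 ; u: -1.7984 -0.8716
step 2 ; ang: -0.3482 0.0771 ; qdot: -0.3910 0.2282 ; tcp: 0.0024 -0.1292 0.4678 ; u: -1.0500 -0.4471
step 3 ; ang: -0.3578 0.0823 ; qdot: -0.5697 0.2942 ; tcp: 0.0022 -0.1320 0.4670 ; u: -0.5592 -0.3244
step 4 ; ang: -0.3701 0.0877 ; qdot: -0.6661 0.2518 ; tcp: 0.0019 -0.1359 0.4658 ; u: -0.1954 -0.1670
step 5 ; ang: -0.3843 0.0929 ; qdot: -0.7554 0.2654 ; tcp: 0.0016 -0.1406 0.4644 ; u: 0.0687 -0.0838
step 6 ; ang: -0.4001 0.0982 ; qdot: -0.8209 0.2629 ; tcp: 0.0012 -0.1458 0.4627 ; u: 0.2758 -0.0084
step 7 ; ang: -0.4171 0.1035 ; qdot: -0.8796 0.2722 ; tcp: 0.0007 -0.1515 0.4609 ; u: 0.4435 0.0452
step 8 ; ang: -0.4351 0.1090 ; qdot: -0.9307 0.2802 ; tcp: 0.0002 -0.1576 0.4588 ; u: 0.5879 0.0920
step 9 ; ang: -0.4542 0.1147 ; qdot: -0.9789 0.2915 ; tcp: -0.0005 -0.1640 0.4565 ; u: 0.7177 0.1317
step 10 ; ang: -0.4742 0.1206 ; qdot: -1.0251 0.3035 ; tcp: -0.0012 -0.1707 0.4539 ; u: 0.8394 0.1684
step 11 ; ang: -0.4951 0.1268 ; qdot: -1.0707 0.3169 ; tcp: -0.0020 -0.1777 0.4512 ; u: 0.9571 0.2030
step 12 ; ang: -0.5170 0.1332 ; qdot: -1.1163 0.3311 ; tcp: -0.0029 -0.1848 0.4482 ; u: 1.0735 0.2369
step 13 ; ang: -0.5397 0.1399 ; qdot: -1.1624 0.3462 ; tcp: -0.0039 -0.1923 0.4450 ; u: 1.1906 0.2707
step 14 ; ang: -0.5634 0.1470 ; qdot: -1.2094 0.3621 ; tcp: -0.0050 -0.1999 0.4415 ; u: 1.3097 0.3049
step 15 ; ang: -0.5881 0.1544 ; qdot: -1.2575 0.3787 ; tcp: -0.0062 -0.2078 0.4377 ; u: 1.4315 0.3398
step 16 ; ang: -0.6137 0.1621 ; qdot: -1.3067 0.3960 ; tcp: -0.0076 -0.2159 0.4336 ; u: 1.5566 0.3757
step 17 ; ang: -0.6403 0.1701 ; qdot: -1.3571 0.4139 ; tcp: -0.0091 -0.2241 0.4293 ; u: 1.6856 0.4127
step 18 ; ang: -0.6679 0.1786 ; qdot: -1.4087 0.4325 ; tcp: -0.0108 -0.2326 0.4245 ; u: 1.8187 0.4510
step 19 ; ang: -0.6966 0.1874 ; qdot: -1.4614 0.4515 ; tcp: -0.0126 -0.2413 0.4195 ; u: 1.9561 0.4906
step 20 ; ang: -0.7263 0.1966 ; qdot: -1.5152 0.4711 ; tcp: -0.0145 -0.2501 0.4140 ; u: 2.0979 0.5315
step 21 ; ang: -0.7571 0.2061 ; qdot: -1.5698 0.4911 ; tcp: -0.0167 -0.2591 0.4082 ; u: 2.2442 0.5739
step 22 ; ang: -0.7890 0.2161 ; qdot: -1.6252 0.5115 ; tcp: -0.0191 -0.2682 0.4019 ; u: 2.3950 0.6176
step 23 ; ang: -0.8220 0.2265 ; qdot: -1.6812 0.5321 ; tcp: -0.0216 -0.2774 0.3952 ; u: 2.5502 0.6627
step 24 ; ang: -0.8562 0.2373 ; qdot: -1.7374 0.5530 ; tcp: -0.0244 -0.2867 0.3881 ; u: 2.7098 0.7092
step 25 ; ang: -0.8914 0.2486 ; qdot: -1.7938 0.5740 ; tcp: -0.0274 -0.2961 0.3805 ; u: 2.8734 0.7569
step 26 ; ang: -0.9278 0.2602 ; qdot: -1.8500 0.5951 ; tcp: -0.0306 -0.3055 0.3724 ; u: 3.0408 0.8058
step 27 ; ang: -0.9654 0.2723 ; qdot: -1.9057 0.6160 ; tcp: -0.0341 -0.3149 0.3638 ; u: 3.2116 0.8557
step 28 ; ang: -1.0040 0.2848 ; qdot: -1.9606 0.6369 ; tcp: -0.0378 -0.3243 0.3547 ; u: 3.3853 0.9065
step 29 ; ang: -1.0437 0.2977 ; qdot: -2.0144 0.6575 ; tcp: -0.0417 -0.3336 0.3451 ; u: 3.5612 0.9580
step 30 ; ang: -1.0845 0.3110 ; qdot: -2.0668 0.6778 ; tcp: -0.0459 -0.3427 0.3349 ; u: 3.7386 1.0100
step 31 ; ang: -1.1263 0.3247 ; qdot: -2.1174 0.6978 ; tcp: -0.0504 -0.3517 0.3242 ; u: 3.9168 1.0621
step 32 ; ang: -1.1691 0.3388 ; qdot: -2.1659 0.7174 ; tcp: -0.0551 -0.3605 0.3130 ; u: 4.0947 1.1141
step 33 ; ang: -1.2128 0.3533 ; qdot: -2.2121 0.7366 ; tcp: -0.0601 -0.3690 0.3013 ; u: 4.2714 1.1658
step 34 ; ang: -1.2574 0.3682 ; qdot: -2.2555 0.7553 ; tcp: -0.0653 -0.3772 0.2891 ; u: 4.4457 1.2166
step 35 ; ang: -1.3029 0.3834 ; qdot: -2.2961 0.7737 ; tcp: -0.0708 -0.3850 0.2765 ; u: 4.6166 1.2664
step 36 ; ang: -1.3492 0.3991 ; qdot: -2.3335 0.7917 ; tcp: -0.0765 -0.3924 0.2633 ; u: 4.7829 1.3147
step 37 ; ang: -1.3962 0.4150 ; qdot: -2.3675 0.8093 ; tcp: -0.0825 -0.3993 0.2497 ; u: 4.9435 1.3611
step 38 ; ang: -1.4438 0.4314 ; qdot: -2.3980 0.8267 ; tcp: -0.0886 -0.4058 0.2357 ; u: 5.0971 1.4054
step 39 ; ang: -1.4920 0.4480 ; qdot: -2.4249 0.8438 ; tcp: -0.0949 -0.4116 0.2214 ; u: 5.2427 1.4471
step 40 ; ang: -1.5407 0.4651 ; qdot: -2.4479 0.8608 ; tcp: -0.1014 -0.4169 0.2067 ; u: 5.3794 1.4860
step 41 ; ang: -1.5898 0.4824 ; qdot: -2.4672 0.8777 ; tcp: -0.1080 -0.4216 0.1918 ; u: 5.5060 1.5217
step 42 ; ang: -1.6393 0.5001 ; qdot: -2.4825 0.8945 ; tcp: -0.1148 -0.4256 0.1766 ; u: 5.6218 1.5541
step 43 ; ang: -1.6890 0.5181 ; qdot: -2.4939 0.9113 ; tcp: -0.1216 -0.4289 0.1612 ; u: 5.7261 1.5828
step 44 ; ang: -1.7390 0.5365 ; qdot: -2.5014 0.9282 ; tcp: -0.1285 -0.4315 0.1457 ; u: 5.8182 1.6076
step 45 ; ang: -1.7890 0.5552 ; qdot: -2.5050 0.9451 ; tcp: -0.1354 -0.4334 0.1301 ; u: 5.8975 1.6285
step 46 ; ang: -1.8391 0.5743 ; qdot: -2.5047 0.9621 ; tcp: -0.1423 -0.4346 0.1144 ; u: 5.9638 1.6452
step 47 ; ang: -1.8892 0.5937 ; qdot: -2.5007 0.9792 ; tcp: -0.1492 -0.4351 0.0988 ; u: 6.0167 1.6577
step 48 ; ang: -1.9391 0.6134 ; qdot: -2.4930 0.9964 ; tcp: -0.1560 -0.4349 0.0832 ; u: 6.0561 1.6660
step 49 ; ang: -1.9888 0.6335 ; qdot: -2.4818 1.0137 ; tcp: -0.1628 -0.4339 0.0678 ; u: 6.0820 1.6700
step 50 ; ang: -2.0383 0.6540 ; qdot: -2.4671 1.0310 ; tcp: -0.1693 -0.4323 0.0525 ; u: 6.0945 1.6698
step 51 ; ang: -2.0875 0.6748 ; qdot: -2.4490 1.0483 ; tcp: -0.1758 -0.4301 0.0374


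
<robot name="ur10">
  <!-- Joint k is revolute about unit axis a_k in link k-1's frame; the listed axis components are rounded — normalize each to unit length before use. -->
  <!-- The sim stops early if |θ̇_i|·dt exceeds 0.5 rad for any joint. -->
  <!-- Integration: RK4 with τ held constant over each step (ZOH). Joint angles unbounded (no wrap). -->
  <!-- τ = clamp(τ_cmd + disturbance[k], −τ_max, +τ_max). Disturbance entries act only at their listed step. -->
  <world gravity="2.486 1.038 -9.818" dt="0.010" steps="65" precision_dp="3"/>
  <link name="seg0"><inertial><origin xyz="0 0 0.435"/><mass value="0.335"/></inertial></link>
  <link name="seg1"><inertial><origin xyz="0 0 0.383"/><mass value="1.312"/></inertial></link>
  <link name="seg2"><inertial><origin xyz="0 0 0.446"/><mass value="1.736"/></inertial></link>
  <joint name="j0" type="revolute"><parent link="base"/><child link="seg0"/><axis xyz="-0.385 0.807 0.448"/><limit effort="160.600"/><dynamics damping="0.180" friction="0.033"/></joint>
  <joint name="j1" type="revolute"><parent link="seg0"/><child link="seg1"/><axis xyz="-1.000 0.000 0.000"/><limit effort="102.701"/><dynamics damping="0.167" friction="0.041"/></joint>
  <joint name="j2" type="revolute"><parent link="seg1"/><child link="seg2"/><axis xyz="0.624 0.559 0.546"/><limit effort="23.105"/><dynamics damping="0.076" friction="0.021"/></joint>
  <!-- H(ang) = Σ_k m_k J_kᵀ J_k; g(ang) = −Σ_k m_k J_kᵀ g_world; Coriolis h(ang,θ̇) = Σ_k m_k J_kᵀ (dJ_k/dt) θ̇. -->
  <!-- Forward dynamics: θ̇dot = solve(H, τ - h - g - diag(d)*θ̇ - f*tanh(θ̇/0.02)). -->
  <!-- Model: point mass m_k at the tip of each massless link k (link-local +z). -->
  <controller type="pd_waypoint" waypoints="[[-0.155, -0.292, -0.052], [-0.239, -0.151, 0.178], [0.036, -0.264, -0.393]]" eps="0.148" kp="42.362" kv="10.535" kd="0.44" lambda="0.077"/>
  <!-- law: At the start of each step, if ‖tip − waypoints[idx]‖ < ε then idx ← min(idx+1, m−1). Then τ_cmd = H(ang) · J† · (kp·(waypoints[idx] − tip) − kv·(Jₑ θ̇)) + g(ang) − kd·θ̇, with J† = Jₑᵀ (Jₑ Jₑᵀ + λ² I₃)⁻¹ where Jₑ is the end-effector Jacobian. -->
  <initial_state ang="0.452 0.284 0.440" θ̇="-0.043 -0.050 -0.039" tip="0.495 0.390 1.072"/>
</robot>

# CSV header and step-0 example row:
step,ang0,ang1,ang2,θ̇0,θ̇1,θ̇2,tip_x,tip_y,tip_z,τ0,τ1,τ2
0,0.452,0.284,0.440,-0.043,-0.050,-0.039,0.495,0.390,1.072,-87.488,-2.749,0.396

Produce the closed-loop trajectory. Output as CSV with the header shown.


step,ang0,ang1,ang2,θ̇0,θ̇1,θ̇2,tip_x,tip_y,tip_z,τ0,τ1,τ2
1,0.446,0.291,0.457,-1.190,1.517,3.351,0.494,0.388,1.071,-82.296,-3.045,-1.075
2,0.429,0.313,0.504,-2.177,2.789,6.045,0.492,0.385,1.069,-76.467,-3.647,-1.689
3,0.403,0.346,0.575,-3.021,3.777,8.073,0.487,0.380,1.064,-69.380,-4.537,-1.652
4,0.369,0.387,0.663,-3.725,4.503,9.483,0.480,0.374,1.057,-61.119,-5.504,-1.197
5,0.329,0.435,0.762,-4.293,5.002,10.357,0.472,0.366,1.047,-52.311,-6.298,-0.558
6,0.284,0.487,0.868,-4.738,5.324,10.807,0.461,0.356,1.035,-43.665,-6.768,0.072
7,0.235,0.541,0.977,-5.081,5.519,10.949,0.448,0.345,1.022,-35.671,-6.889,0.569
8,0.183,0.597,1.086,-5.343,5.632,10.881,0.433,0.332,1.006,-28.560,-6.715,0.872
9,0.128,0.653,1.194,-5.543,5.693,10.676,0.417,0.318,0.989,-22.384,-6.330,0.966
10,0.072,0.710,1.299,-5.696,5.724,10.383,0.400,0.303,0.970,-17.095,-5.817,0.866
11,0.015,0.768,1.401,-5.814,5.738,10.037,0.381,0.287,0.950,-12.604,-5.244,0.599
12,-0.044,0.825,1.500,-5.904,5.744,9.658,0.363,0.270,0.929,-8.807,-4.660,0.199
13,-0.103,0.882,1.594,-5.972,5.745,9.259,0.344,0.252,0.908,-5.605,-4.096,-0.301
14,-0.163,0.940,1.685,-6.021,5.746,8.851,0.324,0.233,0.885,-2.910,-3.571,-0.869
15,-0.224,0.997,1.771,-6.052,5.745,8.438,0.305,0.214,0.863,-0.640,-3.088,-1.478
16,-0.284,1.055,1.854,-6.067,5.744,8.026,0.286,0.194,0.839,1.274,-2.640,-2.103
17,-0.345,1.112,1.932,-6.065,5.742,7.616,0.268,0.174,0.816,2.892,-2.214,-2.727
18,-0.405,1.169,2.006,-6.048,5.743,7.210,0.249,0.154,0.792,4.267,-1.793,-3.332
19,-0.466,1.227,2.076,-6.014,5.749,6.807,0.231,0.133,0.768,5.445,-1.374,-3.909
20,-0.526,1.285,2.142,-5.965,5.768,6.405,0.214,0.112,0.744,6.450,-1.001,-4.451
21,-0.585,1.342,2.204,-5.899,5.804,5.998,0.197,0.091,0.721,7.270,-0.841,-4.958
22,-0.644,1.401,2.262,-5.813,5.850,5.590,0.181,0.069,0.697,7.818,-1.297,-5.444
23,-0.701,1.459,2.316,-5.695,5.878,5.196,0.166,0.048,0.673,7.928,-2.960,-5.941
24,-0.757,1.518,2.366,-5.531,5.827,4.854,0.151,0.027,0.650,7.495,-6.079,-6.471
25,-0.811,1.575,2.413,-5.313,5.627,4.613,0.138,0.006,0.626,6.680,-9.938,-7.025
26,-0.863,1.629,2.459,-5.055,5.261,4.494,0.124,-0.015,0.603,5.822,-13.329,-7.553
27,-0.912,1.680,2.504,-4.790,4.778,4.471,0.112,-0.035,0.580,5.164,-15.536,-8.008
28,-0.959,1.725,2.548,-4.549,4.254,4.496,0.099,-0.054,0.557,4.771,-16.527,-8.365
29,-1.004,1.765,2.594,-4.351,3.755,4.519,0.087,-0.072,0.535,4.602,-16.611,-8.624
30,-1.046,1.800,2.639,-4.201,3.320,4.511,0.076,-0.088,0.512,4.594,-16.145,-8.797
31,-1.088,1.831,2.684,-4.095,2.963,4.458,0.064,-0.104,0.490,4.685,-15.414,-8.899
32,-1.128,1.860,2.728,-4.022,2.683,4.358,0.053,-0.118,0.468,4.834,-14.605,-8.945
33,-1.168,1.885,2.771,-3.972,2.470,4.217,0.042,-0.131,0.447,5.009,-13.825,-8.947
34,-1.208,1.909,2.812,-3.935,2.311,4.042,0.032,-0.142,0.426,5.192,-13.131,-8.913
35,-1.247,1.932,2.851,-3.903,2.196,3.843,0.021,-0.153,0.406,5.371,-12.540,-8.851
36,-1.286,1.953,2.889,-3.870,2.111,3.627,0.011,-0.162,0.386,5.540,-12.055,-8.765
37,-1.324,1.974,2.924,-3.831,2.049,3.401,0.002,-0.171,0.367,5.694,-11.667,-8.660
38,-1.362,1.994,2.957,-3.783,2.003,3.170,-0.007,-0.179,0.348,5.833,-11.364,-8.539
39,-1.400,2.014,2.987,-3.725,1.966,2.939,-0.016,-0.186,0.330,5.955,-11.134,-8.405
40,-1.437,2.034,3.015,-3.657,1.937,2.712,-0.024,-0.193,0.312,6.062,-10.962,-8.262
41,-1.473,2.053,3.041,-3.577,1.910,2.490,-0.032,-0.199,0.295,6.154,-10.837,-8.113
42,-1.508,2.072,3.065,-3.487,1.886,2.277,-0.039,-0.204,0.279,6.232,-10.750,-7.960
43,-1.543,2.091,3.087,-3.387,1.862,2.073,-0.046,-0.209,0.264,6.298,-10.693,-7.808
44,-1.576,2.109,3.107,-3.279,1.837,1.880,-0.053,-0.214,0.248,6.352,-10.657,-7.656
45,-1.608,2.127,3.125,-3.163,1.812,1.698,-0.059,-0.218,0.234,6.396,-10.638,-7.509
46,-1.639,2.145,3.141,-3.041,1.785,1.529,-0.065,-0.223,0.220,6.431,-10.631,-7.368
47,-1.669,2.163,3.155,-2.914,1.757,1.372,-0.071,-0.226,0.207,6.457,-10.632,-7.234
48,-1.698,2.181,3.168,-2.783,1.728,1.227,-0.076,-0.230,0.194,6.476,-10.637,-7.107
49,-1.725,2.198,3.180,-2.651,1.697,1.095,-0.081,-0.233,0.182,6.488,-10.646,-6.990
50,-1.751,2.214,3.190,-2.517,1.665,0.975,-0.086,-0.236,0.170,6.493,-10.656,-6.882
51,-1.775,2.231,3.199,-2.384,1.632,0.866,-0.091,-0.239,0.159,6.494,-10.665,-6.784
52,-1.798,2.247,3.208,-2.252,1.598,0.769,-0.095,-0.242,0.148,6.489,-10.672,-6.695
53,-1.820,2.263,3.215,-2.121,1.563,0.681,-0.099,-0.245,0.138,6.480,-10.677,-6.615
54,-1.841,2.278,3.221,-1.993,1.528,0.604,-0.103,-0.247,0.128,6.467,-10.680,-6.544
55,-1.860,2.293,3.227,-1.869,1.491,0.535,-0.106,-0.250,0.118,6.451,-10.679,-6.482
56,-1.878,2.308,3.232,-1.748,1.454,0.474,-0.109,-0.252,0.109,6.432,-10.674,-6.427
57,-1.895,2.323,3.236,-1.631,1.417,0.422,-0.112,-0.254,0.100,6.411,-10.666,-6.379
58,-1.911,2.337,3.240,-1.519,1.379,0.376,-0.115,-0.256,0.092,6.388,-10.654,-6.338
59,-1.925,2.350,3.244,-1.412,1.340,0.336,-0.118,-0.258,0.084,6.952,-23.355,-10.980
60,-1.940,2.362,3.247,-1.461,0.982,0.198,-0.121,-0.259,0.077,6.919,-21.946,-10.392
61,-1.955,2.370,3.248,-1.502,0.659,0.073,-0.124,-0.260,0.071,6.878,-20.647,-9.837
62,-1.970,2.375,3.248,-1.533,0.368,-0.037,-0.126,-0.260,0.067,6.830,-19.448,-9.317
63,-1.985,2.377,3.247,-1.553,0.106,-0.131,-0.129,-0.260,0.063,6.776,-18.339,-8.833
64,-2.001,2.377,3.246,-1.558,-0.128,-0.208,-0.132,-0.260,0.060,6.718,-17.316,-8.381
65,-2.016,2.375,3.243,-1.551,-0.336,-0.271,-0.136,-0.259,0.058,,,


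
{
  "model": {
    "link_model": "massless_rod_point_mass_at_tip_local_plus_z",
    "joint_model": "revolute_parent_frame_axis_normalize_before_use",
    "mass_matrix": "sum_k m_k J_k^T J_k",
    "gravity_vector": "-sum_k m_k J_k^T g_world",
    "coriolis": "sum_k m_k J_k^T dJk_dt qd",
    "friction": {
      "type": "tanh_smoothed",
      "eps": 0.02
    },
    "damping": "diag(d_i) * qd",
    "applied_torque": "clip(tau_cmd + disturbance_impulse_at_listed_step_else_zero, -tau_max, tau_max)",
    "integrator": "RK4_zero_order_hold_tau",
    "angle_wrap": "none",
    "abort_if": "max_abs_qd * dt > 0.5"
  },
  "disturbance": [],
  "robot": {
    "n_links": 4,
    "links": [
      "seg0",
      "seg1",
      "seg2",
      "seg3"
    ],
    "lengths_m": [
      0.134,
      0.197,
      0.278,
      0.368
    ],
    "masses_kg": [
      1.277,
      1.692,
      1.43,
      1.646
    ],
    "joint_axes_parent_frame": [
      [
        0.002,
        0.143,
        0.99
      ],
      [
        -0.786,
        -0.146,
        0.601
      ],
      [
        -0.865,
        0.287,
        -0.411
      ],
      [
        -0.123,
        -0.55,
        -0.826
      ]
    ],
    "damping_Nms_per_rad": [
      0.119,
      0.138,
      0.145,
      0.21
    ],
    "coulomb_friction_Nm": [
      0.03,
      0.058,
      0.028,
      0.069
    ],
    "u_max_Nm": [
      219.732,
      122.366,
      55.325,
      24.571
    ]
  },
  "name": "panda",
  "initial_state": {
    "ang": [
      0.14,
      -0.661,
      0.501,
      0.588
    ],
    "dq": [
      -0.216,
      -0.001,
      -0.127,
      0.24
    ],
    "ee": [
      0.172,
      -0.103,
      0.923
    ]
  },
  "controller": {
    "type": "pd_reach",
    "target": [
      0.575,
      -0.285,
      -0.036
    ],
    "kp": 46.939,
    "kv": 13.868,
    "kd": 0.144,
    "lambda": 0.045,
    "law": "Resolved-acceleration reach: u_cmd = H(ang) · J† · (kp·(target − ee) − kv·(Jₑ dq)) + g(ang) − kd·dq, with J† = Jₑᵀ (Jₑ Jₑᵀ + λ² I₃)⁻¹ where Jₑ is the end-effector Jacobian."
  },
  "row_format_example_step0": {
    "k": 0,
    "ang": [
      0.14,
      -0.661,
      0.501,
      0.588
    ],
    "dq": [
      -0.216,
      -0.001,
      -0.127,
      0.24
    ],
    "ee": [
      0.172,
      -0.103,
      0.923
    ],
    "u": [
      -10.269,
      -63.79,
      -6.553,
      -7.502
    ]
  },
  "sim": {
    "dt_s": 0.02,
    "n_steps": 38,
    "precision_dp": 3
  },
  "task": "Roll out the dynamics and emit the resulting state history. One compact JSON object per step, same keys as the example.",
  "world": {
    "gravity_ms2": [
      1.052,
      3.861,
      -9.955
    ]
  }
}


{"k":1,"ang":[0.107,-0.692,0.53,0.645],"dq":[-2.835,-2.964,2.778,5.332],"ee":[0.175,-0.107,0.917],"u":[-10.838,-46.817,-6.588,-5.442]}
{"k":2,"ang":[0.038,-0.766,0.598,0.783],"dq":[-3.832,-4.377,3.804,8.447],"ee":[0.186,-0.115,0.899],"u":[-11.217,-28.968,-4.575,-2.933]}
{"k":3,"ang":[-0.043,-0.857,0.676,0.968],"dq":[-4.141,-4.668,3.907,9.903],"ee":[0.203,-0.128,0.871],"u":[-9.949,-12.76,-3.417,-1.052]}
{"k":4,"ang":[-0.128,-0.947,0.753,1.167],"dq":[-4.306,-4.248,3.846,9.955],"ee":[0.223,-0.146,0.835],"u":[-7.276,0.07,-3.578,-0.255]}
{"k":5,"ang":[-0.216,-1.023,0.831,1.356],"dq":[-4.521,-3.43,4.0,8.959],"ee":[0.245,-0.167,0.792],"u":[-3.92,9.084,-4.657,-0.437]}
{"k":6,"ang":[-0.308,-1.082,0.914,1.519],"dq":[-4.789,-2.435,4.416,7.283],"ee":[0.267,-0.19,0.745],"u":[-0.445,14.546,-6.184,-1.2]}
{"k":7,"ang":[-0.405,-1.12,1.007,1.645],"dq":[-5.002,-1.42,4.914,5.369],"ee":[0.286,-0.212,0.696],"u":[2.706,16.899,-7.882,-2.168]}
{"k":8,"ang":[-0.505,-1.14,1.109,1.735],"dq":[-5.03,-0.493,5.247,3.649],"ee":[0.303,-0.232,0.645],"u":[5.079,16.741,-9.659,-3.121]}
{"k":9,"ang":[-0.603,-1.142,1.214,1.794],"dq":[-4.799,0.27,5.302,2.327],"ee":[0.317,-0.248,0.595],"u":[6.353,14.863,-11.465,-3.958]}
{"k":10,"ang":[-0.693,-1.132,1.318,1.832],"dq":[-4.316,0.814,5.122,1.361],"ee":[0.329,-0.261,0.545],"u":[6.507,12.069,-13.202,-4.631]}
{"k":11,"ang":[-0.773,-1.112,1.417,1.852],"dq":[-3.659,1.133,4.824,0.604],"ee":[0.339,-0.271,0.498],"u":[5.736,8.968,-14.759,-5.121]}
{"k":12,"ang":[-0.838,-1.089,1.51,1.859],"dq":[-2.902,1.236,4.484,-0.003],"ee":[0.348,-0.277,0.453],"u":[4.351,5.993,-16.066,-5.452]}
{"k":13,"ang":[-0.887,-1.065,1.595,1.855],"dq":[-2.102,1.139,4.119,-0.39],"ee":[0.357,-0.28,0.41],"u":[2.665,3.378,-17.099,-5.696]}
{"k":14,"ang":[-0.922,-1.045,1.674,1.844],"dq":[-1.354,0.918,3.834,-0.827],"ee":[0.365,-0.28,0.371],"u":[0.918,1.355,-17.887,-5.815]}
{"k":15,"ang":[-0.942,-1.029,1.749,1.823],"dq":[-0.695,0.625,3.605,-1.254],"ee":[0.372,-0.279,0.334],"u":[-0.688,-0.084,-18.466,-5.859]}
{"k":16,"ang":[-0.95,-1.02,1.819,1.794],"dq":[-0.14,0.304,3.406,-1.635],"ee":[0.379,-0.275,0.3],"u":[-2.041,-1.014,-18.868,-5.861]}
{"k":17,"ang":[-0.948,-1.017,1.885,1.759],"dq":[0.304,-0.009,3.225,-1.966],"ee":[0.385,-0.27,0.269],"u":[-3.095,-1.522,-19.129,-5.832]}
{"k":18,"ang":[-0.939,-1.02,1.948,1.716],"dq":[0.645,-0.288,3.051,-2.245],"ee":[0.391,-0.265,0.24],"u":[-3.874,-1.715,-19.28,-5.779]}
{"k":19,"ang":[-0.923,-1.028,2.007,1.67],"dq":[0.914,-0.549,2.867,-2.454],"ee":[0.396,-0.258,0.214],"u":[-4.422,-1.682,-19.327,-5.703]}
{"k":20,"ang":[-0.903,-1.042,2.062,1.619],"dq":[1.126,-0.793,2.675,-2.606],"ee":[0.4,-0.252,0.191],"u":[-4.785,-1.488,-19.287,-5.598]}
{"k":21,"ang":[-0.879,-1.06,2.114,1.566],"dq":[1.291,-1.019,2.476,-2.713],"ee":[0.405,-0.246,0.17],"u":[-5.005,-1.182,-19.177,-5.463]}
{"k":22,"ang":[-0.852,-1.082,2.161,1.511],"dq":[1.421,-1.228,2.272,-2.783],"ee":[0.409,-0.24,0.151],"u":[-5.122,-0.801,-19.013,-5.297]}
{"k":23,"ang":[-0.822,-1.108,2.204,1.455],"dq":[1.522,-1.421,2.064,-2.824],"ee":[0.413,-0.234,0.134],"u":[-5.166,-0.374,-18.806,-5.101]}
{"k":24,"ang":[-0.791,-1.138,2.244,1.398],"dq":[1.601,-1.599,1.853,-2.84],"ee":[0.417,-0.229,0.118],"u":[-5.162,0.08,-18.571,-4.878]}
{"k":25,"ang":[-0.759,-1.172,2.279,1.342],"dq":[1.665,-1.762,1.641,-2.836],"ee":[0.421,-0.225,0.105],"u":[-5.129,0.546,-18.315,-4.63]}
{"k":26,"ang":[-0.725,-1.208,2.309,1.286],"dq":[1.718,-1.91,1.429,-2.814],"ee":[0.425,-0.221,0.093],"u":[-5.081,1.016,-18.048,-4.362]}
{"k":27,"ang":[-0.69,-1.248,2.336,1.23],"dq":[1.763,-2.042,1.216,-2.775],"ee":[0.428,-0.218,0.082],"u":[-5.029,1.483,-17.774,-4.076]}
{"k":28,"ang":[-0.655,-1.29,2.358,1.175],"dq":[1.803,-2.159,1.003,-2.719],"ee":[0.432,-0.215,0.073],"u":[-4.979,1.942,-17.498,-3.776]}
{"k":29,"ang":[-0.619,-1.334,2.376,1.122],"dq":[1.839,-2.26,0.791,-2.648],"ee":[0.436,-0.213,0.064],"u":[-4.938,2.392,-17.221,-3.465]}
{"k":30,"ang":[-0.582,-1.38,2.389,1.07],"dq":[1.874,-2.344,0.581,-2.56],"ee":[0.441,-0.212,0.057],"u":[-4.908,2.832,-16.944,-3.146]}
{"k":31,"ang":[-0.544,-1.427,2.399,1.02],"dq":[1.907,-2.408,0.372,-2.455],"ee":[0.445,-0.211,0.05],"u":[-4.893,3.26,-16.665,-2.823]}
{"k":32,"ang":[-0.506,-1.475,2.404,0.972],"dq":[1.937,-2.453,0.167,-2.334],"ee":[0.449,-0.211,0.044],"u":[-4.892,3.677,-16.384,-2.498]}
{"k":33,"ang":[-0.467,-1.524,2.406,0.927],"dq":[1.965,-2.474,-0.031,-2.198],"ee":[0.454,-0.211,0.039],"u":[-4.906,4.084,-16.102,-2.175]}
{"k":34,"ang":[-0.427,-1.574,2.403,0.885],"dq":[1.985,-2.466,-0.218,-2.054],"ee":[0.458,-0.211,0.034],"u":[-4.933,4.483,-15.829,-1.857]}
{"k":35,"ang":[-0.388,-1.622,2.397,0.846],"dq":[1.999,-2.433,-0.394,-1.898],"ee":[0.463,-0.212,0.03],"u":[-4.973,4.867,-15.544,-1.546]}
{"k":36,"ang":[-0.348,-1.67,2.388,0.81],"dq":[2.003,-2.371,-0.554,-1.737],"ee":[0.467,-0.214,0.025],"u":[-5.026,5.235,-15.248,-1.248]}
{"k":37,"ang":[-0.308,-1.717,2.375,0.777],"dq":[1.996,-2.283,-0.695,-1.577],"ee":[0.472,-0.215,0.022],"u":[-5.088,5.585,-14.943,-0.964]}
{"k":38,"ang":[-0.269,-1.761,2.36,0.747],"dq":[1.974,-2.169,-0.814,-1.423],"ee":[0.476,-0.217,0.018]}
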